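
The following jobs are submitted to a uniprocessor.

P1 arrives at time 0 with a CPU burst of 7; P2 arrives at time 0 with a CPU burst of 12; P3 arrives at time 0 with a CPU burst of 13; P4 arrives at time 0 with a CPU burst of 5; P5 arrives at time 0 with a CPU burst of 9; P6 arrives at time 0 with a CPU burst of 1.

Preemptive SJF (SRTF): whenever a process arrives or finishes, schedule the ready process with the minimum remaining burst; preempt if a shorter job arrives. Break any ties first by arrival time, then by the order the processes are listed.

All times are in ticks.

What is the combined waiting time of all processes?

76

Timeline: | P6 0-1 | P4 1-6 | P1 6-13 | P5 13-22 | P2 22-34 | P3 34-47 |
Completion: P1=13  P2=34  P3=47  P4=6  P5=22  P6=1
Turnaround (C−A): P1=13  P2=34  P3=47  P4=6  P5=22  P6=1
Waiting = turnaround − burst: P1=6, P2=22, P3=34, P4=1, P5=13, P6=0
Total waiting = 6 + 22 + 34 + 1 + 13 + 0 = 76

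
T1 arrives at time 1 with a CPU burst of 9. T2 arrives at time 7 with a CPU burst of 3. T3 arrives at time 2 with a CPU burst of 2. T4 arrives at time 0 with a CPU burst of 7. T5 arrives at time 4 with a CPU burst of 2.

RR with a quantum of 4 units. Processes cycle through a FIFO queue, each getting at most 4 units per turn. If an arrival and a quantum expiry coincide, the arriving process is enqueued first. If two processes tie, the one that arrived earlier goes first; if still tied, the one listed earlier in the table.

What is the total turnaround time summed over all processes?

Gantt: | T4 0-4 | T1 4-8 | T3 8-10 | T5 10-12 | T4 12-15 | T2 15-18 | T1 18-23 |
Completion: T1=23  T2=18  T3=10  T4=15  T5=12
Turnaround (C−A): T1=22  T2=11  T3=8  T4=15  T5=8
Turnaround = completion − arrival: T1=22, T2=11, T3=8, T4=15, T5=8
Total turnaround = 22 + 11 + 8 + 15 + 8 = 64

64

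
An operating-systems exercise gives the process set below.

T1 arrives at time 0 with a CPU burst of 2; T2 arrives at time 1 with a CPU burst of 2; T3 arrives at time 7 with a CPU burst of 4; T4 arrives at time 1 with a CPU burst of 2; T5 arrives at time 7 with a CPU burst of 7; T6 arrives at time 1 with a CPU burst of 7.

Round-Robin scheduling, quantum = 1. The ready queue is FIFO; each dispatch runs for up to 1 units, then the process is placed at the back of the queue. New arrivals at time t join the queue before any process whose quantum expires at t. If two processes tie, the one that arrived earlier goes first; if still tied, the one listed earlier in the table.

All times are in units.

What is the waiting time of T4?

4

Schedule: | T1 0-1 | T2 1-2 | T4 2-3 | T6 3-4 | T1 4-5 | T2 5-6 | T4 6-7 | T6 7-8 | T3 8-9 | T5 9-10 | T6 10-11 | T3 11-12 | T5 12-13 | T6 13-14 | T3 14-15 | T5 15-16 | T6 16-17 | T3 17-18 | T5 18-19 | T6 19-20 | T5 20-21 | T6 21-22 | T5 22-24 |
Completion: T1=5  T2=6  T3=18  T4=7  T5=24  T6=22
Waiting(T4) = turnaround − burst = 6 − 2 = 4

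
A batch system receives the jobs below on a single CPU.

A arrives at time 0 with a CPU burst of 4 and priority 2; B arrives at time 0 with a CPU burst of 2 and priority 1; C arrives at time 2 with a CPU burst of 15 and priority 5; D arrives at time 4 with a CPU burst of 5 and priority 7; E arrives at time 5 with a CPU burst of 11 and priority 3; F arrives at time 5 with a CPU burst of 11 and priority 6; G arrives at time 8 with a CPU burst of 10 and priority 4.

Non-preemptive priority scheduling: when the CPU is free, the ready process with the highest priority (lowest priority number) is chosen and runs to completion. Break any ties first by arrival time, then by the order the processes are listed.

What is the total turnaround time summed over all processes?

Gantt: | B 0-2 | A 2-6 | E 6-17 | G 17-27 | C 27-42 | F 42-53 | D 53-58 |
Completion: A=6  B=2  C=42  D=58  E=17  F=53  G=27
Turnaround (C−A): A=6  B=2  C=40  D=54  E=12  F=48  G=19
Turnaround = completion − arrival: A=6, B=2, C=40, D=54, E=12, F=48, G=19
Total turnaround = 6 + 2 + 40 + 54 + 12 + 48 + 19 = 181

181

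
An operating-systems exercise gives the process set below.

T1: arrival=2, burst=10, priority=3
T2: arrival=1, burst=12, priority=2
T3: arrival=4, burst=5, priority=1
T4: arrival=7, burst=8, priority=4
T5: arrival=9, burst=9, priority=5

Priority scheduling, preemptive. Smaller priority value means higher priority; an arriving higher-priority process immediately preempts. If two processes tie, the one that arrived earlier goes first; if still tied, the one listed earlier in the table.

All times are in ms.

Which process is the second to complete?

Timeline: | idle 0-1 | T2 1-4 | T3 4-9 | T2 9-18 | T1 18-28 | T4 28-36 | T5 36-45 |
Completion: T1=28  T2=18  T3=9  T4=36  T5=45
Finish order: T3 → T2 → T1 → T4 → T5

T2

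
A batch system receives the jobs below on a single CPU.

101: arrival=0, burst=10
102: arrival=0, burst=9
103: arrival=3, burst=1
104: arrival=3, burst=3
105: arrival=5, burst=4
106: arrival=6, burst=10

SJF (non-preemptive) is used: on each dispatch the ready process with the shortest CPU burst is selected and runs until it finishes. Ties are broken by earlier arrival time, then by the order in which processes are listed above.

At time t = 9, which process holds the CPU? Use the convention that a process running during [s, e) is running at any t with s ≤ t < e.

Schedule: | 102 0-9 | 103 9-10 | 104 10-13 | 105 13-17 | 101 17-27 | 106 27-37 |
Completion: 101=27  102=9  103=10  104=13  105=17  106=37

103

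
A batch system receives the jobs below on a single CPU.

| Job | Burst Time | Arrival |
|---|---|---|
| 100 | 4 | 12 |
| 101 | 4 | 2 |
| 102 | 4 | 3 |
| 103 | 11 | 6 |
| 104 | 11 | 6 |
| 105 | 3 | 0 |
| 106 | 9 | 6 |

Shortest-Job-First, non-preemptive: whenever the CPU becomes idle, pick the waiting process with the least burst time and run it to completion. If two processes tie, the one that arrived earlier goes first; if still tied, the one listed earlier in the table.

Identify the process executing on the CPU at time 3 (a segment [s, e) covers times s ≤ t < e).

101

Gantt: | 105 0-3 | 101 3-7 | 102 7-11 | 106 11-20 | 100 20-24 | 103 24-35 | 104 35-46 |
Completion: 100=24  101=7  102=11  103=35  104=46  105=3  106=20
Turnaround (C−A): 100=12  101=5  102=8  103=29  104=40  105=3  106=14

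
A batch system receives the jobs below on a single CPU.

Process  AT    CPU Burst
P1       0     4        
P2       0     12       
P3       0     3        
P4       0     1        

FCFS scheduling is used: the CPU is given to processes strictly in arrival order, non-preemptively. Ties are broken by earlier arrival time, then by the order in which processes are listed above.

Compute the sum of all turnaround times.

59

Schedule: | P1 0-4 | P2 4-16 | P3 16-19 | P4 19-20 |
Completion: P1=4  P2=16  P3=19  P4=20
Turnaround (C−A): P1=4  P2=16  P3=19  P4=20
Turnaround = completion − arrival: P1=4, P2=16, P3=19, P4=20
Total turnaround = 4 + 16 + 19 + 20 = 59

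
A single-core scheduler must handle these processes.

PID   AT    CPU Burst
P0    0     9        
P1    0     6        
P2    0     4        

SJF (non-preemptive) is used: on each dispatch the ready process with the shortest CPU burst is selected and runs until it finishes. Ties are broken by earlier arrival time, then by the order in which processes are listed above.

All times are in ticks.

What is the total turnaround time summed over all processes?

Timeline: | P2 0-4 | P1 4-10 | P0 10-19 |
Completion: P0=19  P1=10  P2=4
Turnaround (C−A): P0=19  P1=10  P2=4
Turnaround = completion − arrival: P0=19, P1=10, P2=4
Total turnaround = 19 + 10 + 4 = 33

33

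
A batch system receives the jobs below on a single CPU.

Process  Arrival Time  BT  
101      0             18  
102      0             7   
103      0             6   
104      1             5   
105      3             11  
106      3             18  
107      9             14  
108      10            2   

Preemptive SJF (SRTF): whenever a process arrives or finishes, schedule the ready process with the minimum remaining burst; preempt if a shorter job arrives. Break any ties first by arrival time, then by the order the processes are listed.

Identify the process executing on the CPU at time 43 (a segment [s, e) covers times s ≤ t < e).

107

Gantt: | 103 0-6 | 104 6-11 | 108 11-13 | 102 13-20 | 105 20-31 | 107 31-45 | 101 45-63 | 106 63-81 |
Completion: 101=63  102=20  103=6  104=11  105=31  106=81  107=45  108=13
Turnaround (C−A): 101=63  102=20  103=6  104=10  105=28  106=78  107=36  108=3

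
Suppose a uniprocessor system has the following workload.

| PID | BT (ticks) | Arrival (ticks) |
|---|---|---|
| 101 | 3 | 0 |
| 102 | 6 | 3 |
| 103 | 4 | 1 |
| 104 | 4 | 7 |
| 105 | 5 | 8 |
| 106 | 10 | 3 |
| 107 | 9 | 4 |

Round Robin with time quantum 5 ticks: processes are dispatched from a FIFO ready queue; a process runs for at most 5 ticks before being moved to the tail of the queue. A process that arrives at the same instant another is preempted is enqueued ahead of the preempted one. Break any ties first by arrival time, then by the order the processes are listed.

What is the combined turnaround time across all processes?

Schedule: | 101 0-3 | 103 3-7 | 102 7-12 | 106 12-17 | 107 17-22 | 104 22-26 | 105 26-31 | 102 31-32 | 106 32-37 | 107 37-41 |
Completion: 101=3  102=32  103=7  104=26  105=31  106=37  107=41
Turnaround (C−A): 101=3  102=29  103=6  104=19  105=23  106=34  107=37
Turnaround = completion − arrival: 101=3, 102=29, 103=6, 104=19, 105=23, 106=34, 107=37
Total turnaround = 3 + 29 + 6 + 19 + 23 + 34 + 37 = 151

151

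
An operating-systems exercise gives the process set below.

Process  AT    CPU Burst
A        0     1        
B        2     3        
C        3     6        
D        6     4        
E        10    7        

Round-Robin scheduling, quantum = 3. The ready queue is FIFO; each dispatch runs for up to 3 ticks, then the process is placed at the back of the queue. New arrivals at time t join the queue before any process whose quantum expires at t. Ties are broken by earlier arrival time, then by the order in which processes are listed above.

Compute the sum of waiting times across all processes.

Timeline: | A 0-1 | idle 1-2 | B 2-5 | C 5-8 | D 8-11 | C 11-14 | E 14-17 | D 17-18 | E 18-22 |
Completion: A=1  B=5  C=14  D=18  E=22
Waiting = turnaround − burst: A=0, B=0, C=5, D=8, E=5
Total waiting = 0 + 0 + 5 + 8 + 5 = 18

18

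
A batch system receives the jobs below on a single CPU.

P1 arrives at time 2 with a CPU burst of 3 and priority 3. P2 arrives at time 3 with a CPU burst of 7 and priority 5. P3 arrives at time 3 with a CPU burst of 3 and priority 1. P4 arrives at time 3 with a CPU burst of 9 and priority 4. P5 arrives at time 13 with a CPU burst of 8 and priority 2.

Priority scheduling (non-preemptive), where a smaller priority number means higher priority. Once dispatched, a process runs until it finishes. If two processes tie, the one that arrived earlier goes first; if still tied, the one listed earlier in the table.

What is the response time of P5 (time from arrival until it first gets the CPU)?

Gantt: | idle 0-2 | P1 2-5 | P3 5-8 | P4 8-17 | P5 17-25 | P2 25-32 |
Completion: P1=5  P2=32  P3=8  P4=17  P5=25
Turnaround (C−A): P1=3  P2=29  P3=5  P4=14  P5=12
Response(P5) = first start − arrival = 17 − 13 = 4

4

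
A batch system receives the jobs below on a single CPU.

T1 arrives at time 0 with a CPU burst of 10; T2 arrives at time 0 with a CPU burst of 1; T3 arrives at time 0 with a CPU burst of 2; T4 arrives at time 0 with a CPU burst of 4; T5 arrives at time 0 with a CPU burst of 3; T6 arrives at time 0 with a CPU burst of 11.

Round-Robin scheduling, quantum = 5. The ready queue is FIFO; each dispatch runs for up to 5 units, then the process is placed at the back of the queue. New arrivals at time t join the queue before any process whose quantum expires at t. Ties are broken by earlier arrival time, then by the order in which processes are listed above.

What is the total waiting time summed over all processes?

Gantt: | T1 0-5 | T2 5-6 | T3 6-8 | T4 8-12 | T5 12-15 | T6 15-20 | T1 20-25 | T6 25-31 |
Completion: T1=25  T2=6  T3=8  T4=12  T5=15  T6=31
Waiting = turnaround − burst: T1=15, T2=5, T3=6, T4=8, T5=12, T6=20
Total waiting = 15 + 5 + 6 + 8 + 12 + 20 = 66

66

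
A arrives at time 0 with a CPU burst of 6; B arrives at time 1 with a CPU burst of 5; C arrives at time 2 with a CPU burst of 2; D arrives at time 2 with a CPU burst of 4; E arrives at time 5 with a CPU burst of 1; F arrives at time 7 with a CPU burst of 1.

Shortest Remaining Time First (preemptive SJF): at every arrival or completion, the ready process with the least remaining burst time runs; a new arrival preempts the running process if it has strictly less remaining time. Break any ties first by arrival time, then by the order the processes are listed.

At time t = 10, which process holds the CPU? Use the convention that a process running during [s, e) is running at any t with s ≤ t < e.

D

Timeline: | A 0-2 | C 2-4 | A 4-5 | E 5-6 | A 6-7 | F 7-8 | A 8-10 | D 10-14 | B 14-19 |
Completion: A=10  B=19  C=4  D=14  E=6  F=8
Turnaround (C−A): A=10  B=18  C=2  D=12  E=1  F=1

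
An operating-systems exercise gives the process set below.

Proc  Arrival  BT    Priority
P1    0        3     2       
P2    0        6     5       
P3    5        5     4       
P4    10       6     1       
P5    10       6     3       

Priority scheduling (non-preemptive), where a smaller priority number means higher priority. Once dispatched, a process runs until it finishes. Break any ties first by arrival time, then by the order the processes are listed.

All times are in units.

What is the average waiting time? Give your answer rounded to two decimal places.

4.20

Gantt: | P1 0-3 | P2 3-9 | P3 9-14 | P4 14-20 | P5 20-26 |
Completion: P1=3  P2=9  P3=14  P4=20  P5=26
Turnaround (C−A): P1=3  P2=9  P3=9  P4=10  P5=16
Waiting times: P1=0, P2=3, P3=4, P4=4, P5=10
Average waiting = (0+3+4+4+10) / 5 = 21/5 = 4.20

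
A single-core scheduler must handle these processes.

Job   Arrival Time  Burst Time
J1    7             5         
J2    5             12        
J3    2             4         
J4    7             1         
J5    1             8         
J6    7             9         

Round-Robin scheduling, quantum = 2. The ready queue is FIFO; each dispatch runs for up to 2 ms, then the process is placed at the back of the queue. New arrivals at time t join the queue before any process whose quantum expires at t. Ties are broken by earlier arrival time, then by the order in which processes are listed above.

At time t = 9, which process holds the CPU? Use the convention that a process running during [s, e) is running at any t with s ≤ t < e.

J3

Timeline: | idle 0-1 | J5 1-3 | J3 3-5 | J5 5-7 | J2 7-9 | J3 9-11 | J1 11-13 | J4 13-14 | J6 14-16 | J5 16-18 | J2 18-20 | J1 20-22 | J6 22-24 | J5 24-26 | J2 26-28 | J1 28-29 | J6 29-31 | J2 31-33 | J6 33-35 | J2 35-37 | J6 37-38 | J2 38-40 |
Completion: J1=29  J2=40  J3=11  J4=14  J5=26  J6=38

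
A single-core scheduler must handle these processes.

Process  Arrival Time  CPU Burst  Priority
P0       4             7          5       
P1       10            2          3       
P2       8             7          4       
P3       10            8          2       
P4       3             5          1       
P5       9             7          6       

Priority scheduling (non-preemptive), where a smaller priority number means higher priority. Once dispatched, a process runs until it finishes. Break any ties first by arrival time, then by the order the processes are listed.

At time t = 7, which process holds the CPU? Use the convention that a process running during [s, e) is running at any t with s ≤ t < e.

P4

Gantt: | idle 0-3 | P4 3-8 | P2 8-15 | P3 15-23 | P1 23-25 | P0 25-32 | P5 32-39 |
Completion: P0=32  P1=25  P2=15  P3=23  P4=8  P5=39
Turnaround (C−A): P0=28  P1=15  P2=7  P3=13  P4=5  P5=30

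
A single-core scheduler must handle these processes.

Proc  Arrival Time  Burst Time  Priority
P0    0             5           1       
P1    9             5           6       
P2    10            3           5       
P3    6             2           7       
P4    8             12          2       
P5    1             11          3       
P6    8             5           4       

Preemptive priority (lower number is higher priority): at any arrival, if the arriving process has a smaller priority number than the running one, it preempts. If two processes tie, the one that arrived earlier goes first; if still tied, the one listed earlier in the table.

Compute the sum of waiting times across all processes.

121

Gantt: | P0 0-5 | P5 5-8 | P4 8-20 | P5 20-28 | P6 28-33 | P2 33-36 | P1 36-41 | P3 41-43 |
Completion: P0=5  P1=41  P2=36  P3=43  P4=20  P5=28  P6=33
Waiting = turnaround − burst: P0=0, P1=27, P2=23, P3=35, P4=0, P5=16, P6=20
Total waiting = 0 + 27 + 23 + 35 + 0 + 16 + 20 = 121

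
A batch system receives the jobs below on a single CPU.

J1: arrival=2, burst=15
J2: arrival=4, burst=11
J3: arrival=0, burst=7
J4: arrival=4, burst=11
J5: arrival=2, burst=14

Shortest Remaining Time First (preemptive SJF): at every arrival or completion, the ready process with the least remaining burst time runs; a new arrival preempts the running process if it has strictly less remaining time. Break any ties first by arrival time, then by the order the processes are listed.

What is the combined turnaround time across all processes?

143

Gantt: | J3 0-7 | J2 7-18 | J4 18-29 | J5 29-43 | J1 43-58 |
Completion: J1=58  J2=18  J3=7  J4=29  J5=43
Turnaround = completion − arrival: J1=56, J2=14, J3=7, J4=25, J5=41
Total turnaround = 56 + 14 + 7 + 25 + 41 = 143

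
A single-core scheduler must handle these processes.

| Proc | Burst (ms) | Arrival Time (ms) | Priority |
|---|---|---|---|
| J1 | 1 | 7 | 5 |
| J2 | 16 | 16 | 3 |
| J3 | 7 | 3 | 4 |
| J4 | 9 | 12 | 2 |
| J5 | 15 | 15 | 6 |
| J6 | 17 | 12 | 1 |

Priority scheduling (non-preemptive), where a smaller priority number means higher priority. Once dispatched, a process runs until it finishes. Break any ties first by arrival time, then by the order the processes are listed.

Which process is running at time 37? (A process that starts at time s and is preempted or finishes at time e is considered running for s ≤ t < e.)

J4

Gantt: | idle 0-3 | J3 3-10 | J1 10-11 | idle 11-12 | J6 12-29 | J4 29-38 | J2 38-54 | J5 54-69 |
Completion: J1=11  J2=54  J3=10  J4=38  J5=69  J6=29
Turnaround (C−A): J1=4  J2=38  J3=7  J4=26  J5=54  J6=17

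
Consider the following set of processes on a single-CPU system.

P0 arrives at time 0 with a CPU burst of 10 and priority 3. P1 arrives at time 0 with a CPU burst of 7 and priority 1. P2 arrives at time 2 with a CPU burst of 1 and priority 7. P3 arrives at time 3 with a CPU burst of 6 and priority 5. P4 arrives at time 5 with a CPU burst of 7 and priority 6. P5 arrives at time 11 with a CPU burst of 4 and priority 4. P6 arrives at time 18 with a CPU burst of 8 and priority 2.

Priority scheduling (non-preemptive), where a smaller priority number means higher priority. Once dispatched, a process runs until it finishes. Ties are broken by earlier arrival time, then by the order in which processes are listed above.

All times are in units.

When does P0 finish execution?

Gantt: | P1 0-7 | P0 7-17 | P5 17-21 | P6 21-29 | P3 29-35 | P4 35-42 | P2 42-43 |
Completion: P0=17  P1=7  P2=43  P3=35  P4=42  P5=21  P6=29
Turnaround (C−A): P0=17  P1=7  P2=41  P3=32  P4=37  P5=10  P6=11

17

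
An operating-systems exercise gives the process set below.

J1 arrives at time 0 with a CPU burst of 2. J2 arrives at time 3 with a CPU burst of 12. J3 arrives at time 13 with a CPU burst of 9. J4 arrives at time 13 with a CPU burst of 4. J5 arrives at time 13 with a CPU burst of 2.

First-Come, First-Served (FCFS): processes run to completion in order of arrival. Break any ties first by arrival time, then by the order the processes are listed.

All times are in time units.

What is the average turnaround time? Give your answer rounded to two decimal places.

Timeline: | J1 0-2 | idle 2-3 | J2 3-15 | J3 15-24 | J4 24-28 | J5 28-30 |
Completion: J1=2  J2=15  J3=24  J4=28  J5=30
Turnaround (C−A): J1=2  J2=12  J3=11  J4=15  J5=17
Turnaround times: J1=2, J2=12, J3=11, J4=15, J5=17
Average turnaround = (2+12+11+15+17) / 5 = 57/5 = 11.40

11.40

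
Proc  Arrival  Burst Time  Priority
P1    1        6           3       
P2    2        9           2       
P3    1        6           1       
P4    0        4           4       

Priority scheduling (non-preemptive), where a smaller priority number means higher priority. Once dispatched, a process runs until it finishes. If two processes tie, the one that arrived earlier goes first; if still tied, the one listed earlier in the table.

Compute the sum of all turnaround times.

54

Timeline: | P4 0-4 | P3 4-10 | P2 10-19 | P1 19-25 |
Completion: P1=25  P2=19  P3=10  P4=4
Turnaround = completion − arrival: P1=24, P2=17, P3=9, P4=4
Total turnaround = 24 + 17 + 9 + 4 = 54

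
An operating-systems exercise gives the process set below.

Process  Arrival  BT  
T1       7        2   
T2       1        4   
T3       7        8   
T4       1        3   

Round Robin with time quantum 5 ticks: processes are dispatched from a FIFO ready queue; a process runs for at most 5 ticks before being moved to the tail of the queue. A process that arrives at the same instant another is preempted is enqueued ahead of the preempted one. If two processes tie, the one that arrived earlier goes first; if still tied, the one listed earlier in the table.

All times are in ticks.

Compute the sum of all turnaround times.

25

Timeline: | idle 0-1 | T2 1-5 | T4 5-8 | T1 8-10 | T3 10-18 |
Completion: T1=10  T2=5  T3=18  T4=8
Turnaround (C−A): T1=3  T2=4  T3=11  T4=7
Turnaround = completion − arrival: T1=3, T2=4, T3=11, T4=7
Total turnaround = 3 + 4 + 11 + 7 = 25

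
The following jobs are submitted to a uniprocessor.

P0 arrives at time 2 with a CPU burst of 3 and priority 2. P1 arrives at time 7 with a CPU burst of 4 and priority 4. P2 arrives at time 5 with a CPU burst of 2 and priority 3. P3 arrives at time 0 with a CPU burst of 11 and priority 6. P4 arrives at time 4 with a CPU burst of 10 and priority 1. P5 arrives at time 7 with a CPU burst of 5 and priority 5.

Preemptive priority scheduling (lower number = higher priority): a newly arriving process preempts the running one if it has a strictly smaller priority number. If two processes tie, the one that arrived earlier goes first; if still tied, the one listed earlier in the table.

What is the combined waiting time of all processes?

Gantt: | P3 0-2 | P0 2-4 | P4 4-14 | P0 14-15 | P2 15-17 | P1 17-21 | P5 21-26 | P3 26-35 |
Completion: P0=15  P1=21  P2=17  P3=35  P4=14  P5=26
Turnaround (C−A): P0=13  P1=14  P2=12  P3=35  P4=10  P5=19
Waiting = turnaround − burst: P0=10, P1=10, P2=10, P3=24, P4=0, P5=14
Total waiting = 10 + 10 + 10 + 24 + 0 + 14 = 68

68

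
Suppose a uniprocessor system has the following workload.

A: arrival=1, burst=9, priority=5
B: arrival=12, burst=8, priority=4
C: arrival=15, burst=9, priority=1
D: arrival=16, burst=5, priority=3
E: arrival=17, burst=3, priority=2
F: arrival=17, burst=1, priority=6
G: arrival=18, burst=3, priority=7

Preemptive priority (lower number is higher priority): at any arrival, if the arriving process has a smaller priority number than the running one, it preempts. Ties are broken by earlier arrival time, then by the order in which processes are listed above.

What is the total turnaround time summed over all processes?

113

Schedule: | idle 0-1 | A 1-10 | idle 10-12 | B 12-15 | C 15-24 | E 24-27 | D 27-32 | B 32-37 | F 37-38 | G 38-41 |
Completion: A=10  B=37  C=24  D=32  E=27  F=38  G=41
Turnaround = completion − arrival: A=9, B=25, C=9, D=16, E=10, F=21, G=23
Total turnaround = 9 + 25 + 9 + 16 + 10 + 21 + 23 = 113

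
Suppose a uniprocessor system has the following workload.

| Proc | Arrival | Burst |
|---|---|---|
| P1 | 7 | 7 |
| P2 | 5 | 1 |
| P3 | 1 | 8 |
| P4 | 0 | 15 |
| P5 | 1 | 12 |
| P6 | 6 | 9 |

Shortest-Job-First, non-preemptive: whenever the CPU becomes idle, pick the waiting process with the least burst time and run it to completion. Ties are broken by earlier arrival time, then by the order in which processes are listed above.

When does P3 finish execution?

Timeline: | P4 0-15 | P2 15-16 | P1 16-23 | P3 23-31 | P6 31-40 | P5 40-52 |
Completion: P1=23  P2=16  P3=31  P4=15  P5=52  P6=40

31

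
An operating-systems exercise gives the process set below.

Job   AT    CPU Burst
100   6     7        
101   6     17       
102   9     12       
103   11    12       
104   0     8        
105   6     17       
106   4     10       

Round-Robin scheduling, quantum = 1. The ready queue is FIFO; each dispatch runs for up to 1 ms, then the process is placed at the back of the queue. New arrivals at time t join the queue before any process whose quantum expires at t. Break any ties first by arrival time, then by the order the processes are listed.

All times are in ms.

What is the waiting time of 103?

52

Timeline: | 104 0-4 | 106 4-5 | 104 5-6 | 106 6-7 | 100 7-8 | 101 8-9 | 105 9-10 | 104 10-11 | 106 11-12 | 100 12-13 | 102 13-14 | 101 14-15 | 105 15-16 | 103 16-17 | 104 17-18 | 106 18-19 | 100 19-20 | 102 20-21 | 101 21-22 | 105 22-23 | 103 23-24 | 104 24-25 | 106 25-26 | 100 26-27 | 102 27-28 | 101 28-29 | 105 29-30 | 103 30-31 | 106 31-32 | 100 32-33 | 102 33-34 | 101 34-35 | 105 35-36 | 103 36-37 | 106 37-38 | 100 38-39 | 102 39-40 | 101 40-41 | 105 41-42 | 103 42-43 | 106 43-44 | 100 44-45 | 102 45-46 | 101 46-47 | 105 47-48 | 103 48-49 | 106 49-50 | 102 50-51 | 101 51-52 | 105 52-53 | 103 53-54 | 106 54-55 | 102 55-56 | 101 56-57 | 105 57-58 | 103 58-59 | 102 59-60 | 101 60-61 | 105 61-62 | 103 62-63 | 102 63-64 | 101 64-65 | 105 65-66 | 103 66-67 | 102 67-68 | 101 68-69 | 105 69-70 | 103 70-71 | 102 71-72 | 101 72-73 | 105 73-74 | 103 74-75 | 101 75-76 | 105 76-77 | 101 77-78 | 105 78-79 | 101 79-80 | 105 80-81 | 101 81-82 | 105 82-83 |
Completion: 100=45  101=82  102=72  103=75  104=25  105=83  106=55
Turnaround (C−A): 100=39  101=76  102=63  103=64  104=25  105=77  106=51
Waiting(103) = turnaround − burst = 64 − 12 = 52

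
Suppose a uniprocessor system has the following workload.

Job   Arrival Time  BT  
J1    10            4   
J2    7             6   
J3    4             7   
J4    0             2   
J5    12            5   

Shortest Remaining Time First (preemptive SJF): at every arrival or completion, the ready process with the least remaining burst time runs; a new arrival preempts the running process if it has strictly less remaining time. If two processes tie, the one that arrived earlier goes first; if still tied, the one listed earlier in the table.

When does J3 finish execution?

11

Gantt: | J4 0-2 | idle 2-4 | J3 4-11 | J1 11-15 | J5 15-20 | J2 20-26 |
Completion: J1=15  J2=26  J3=11  J4=2  J5=20
Turnaround (C−A): J1=5  J2=19  J3=7  J4=2  J5=8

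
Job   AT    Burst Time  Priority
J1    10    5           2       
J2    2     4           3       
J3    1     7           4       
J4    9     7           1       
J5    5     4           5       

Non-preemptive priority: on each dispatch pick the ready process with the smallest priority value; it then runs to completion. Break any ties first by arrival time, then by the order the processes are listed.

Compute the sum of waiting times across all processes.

Timeline: | idle 0-1 | J3 1-8 | J2 8-12 | J4 12-19 | J1 19-24 | J5 24-28 |
Completion: J1=24  J2=12  J3=8  J4=19  J5=28
Waiting = turnaround − burst: J1=9, J2=6, J3=0, J4=3, J5=19
Total waiting = 9 + 6 + 0 + 3 + 19 = 37

37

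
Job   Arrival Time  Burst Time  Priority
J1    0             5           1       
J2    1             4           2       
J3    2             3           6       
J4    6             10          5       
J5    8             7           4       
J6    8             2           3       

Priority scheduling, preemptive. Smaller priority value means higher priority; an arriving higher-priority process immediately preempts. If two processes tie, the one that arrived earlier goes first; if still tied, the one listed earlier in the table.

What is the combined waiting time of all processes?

Gantt: | J1 0-5 | J2 5-9 | J6 9-11 | J5 11-18 | J4 18-28 | J3 28-31 |
Completion: J1=5  J2=9  J3=31  J4=28  J5=18  J6=11
Turnaround (C−A): J1=5  J2=8  J3=29  J4=22  J5=10  J6=3
Waiting = turnaround − burst: J1=0, J2=4, J3=26, J4=12, J5=3, J6=1
Total waiting = 0 + 4 + 26 + 12 + 3 + 1 = 46

46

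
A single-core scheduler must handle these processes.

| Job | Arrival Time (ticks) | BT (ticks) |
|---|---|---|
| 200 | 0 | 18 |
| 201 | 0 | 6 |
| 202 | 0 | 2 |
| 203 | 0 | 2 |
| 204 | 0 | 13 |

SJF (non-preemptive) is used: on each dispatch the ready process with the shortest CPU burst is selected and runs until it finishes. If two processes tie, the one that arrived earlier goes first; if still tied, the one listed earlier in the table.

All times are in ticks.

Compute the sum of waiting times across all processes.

39

Timeline: | 202 0-2 | 203 2-4 | 201 4-10 | 204 10-23 | 200 23-41 |
Completion: 200=41  201=10  202=2  203=4  204=23
Waiting = turnaround − burst: 200=23, 201=4, 202=0, 203=2, 204=10
Total waiting = 23 + 4 + 0 + 2 + 10 = 39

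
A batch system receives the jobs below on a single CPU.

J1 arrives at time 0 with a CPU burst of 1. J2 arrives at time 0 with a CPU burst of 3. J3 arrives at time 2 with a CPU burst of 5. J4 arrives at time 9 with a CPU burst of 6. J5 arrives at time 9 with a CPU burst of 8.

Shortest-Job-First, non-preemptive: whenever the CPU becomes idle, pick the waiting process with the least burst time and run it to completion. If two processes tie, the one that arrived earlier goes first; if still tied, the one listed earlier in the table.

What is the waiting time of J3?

2

Gantt: | J1 0-1 | J2 1-4 | J3 4-9 | J4 9-15 | J5 15-23 |
Completion: J1=1  J2=4  J3=9  J4=15  J5=23
Waiting(J3) = turnaround − burst = 7 − 5 = 2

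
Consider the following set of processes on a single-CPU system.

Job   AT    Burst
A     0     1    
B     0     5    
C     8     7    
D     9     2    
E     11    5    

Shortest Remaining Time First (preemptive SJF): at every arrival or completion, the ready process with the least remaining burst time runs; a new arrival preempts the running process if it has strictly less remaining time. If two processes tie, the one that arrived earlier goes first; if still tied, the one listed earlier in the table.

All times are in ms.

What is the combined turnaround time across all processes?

Gantt: | A 0-1 | B 1-6 | idle 6-8 | C 8-9 | D 9-11 | E 11-16 | C 16-22 |
Completion: A=1  B=6  C=22  D=11  E=16
Turnaround (C−A): A=1  B=6  C=14  D=2  E=5
Turnaround = completion − arrival: A=1, B=6, C=14, D=2, E=5
Total turnaround = 1 + 6 + 14 + 2 + 5 = 28

28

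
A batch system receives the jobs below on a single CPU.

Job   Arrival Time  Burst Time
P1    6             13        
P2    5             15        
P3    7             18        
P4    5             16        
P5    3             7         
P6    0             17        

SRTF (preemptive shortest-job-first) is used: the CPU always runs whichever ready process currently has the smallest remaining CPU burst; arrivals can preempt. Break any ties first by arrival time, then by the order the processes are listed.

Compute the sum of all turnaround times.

250

Gantt: | P6 0-3 | P5 3-10 | P1 10-23 | P6 23-37 | P2 37-52 | P4 52-68 | P3 68-86 |
Completion: P1=23  P2=52  P3=86  P4=68  P5=10  P6=37
Turnaround = completion − arrival: P1=17, P2=47, P3=79, P4=63, P5=7, P6=37
Total turnaround = 17 + 47 + 79 + 63 + 7 + 37 = 250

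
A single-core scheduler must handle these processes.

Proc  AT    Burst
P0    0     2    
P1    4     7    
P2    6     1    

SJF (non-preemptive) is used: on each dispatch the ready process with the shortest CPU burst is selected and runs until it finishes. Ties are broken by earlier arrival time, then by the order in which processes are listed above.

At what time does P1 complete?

Schedule: | P0 0-2 | idle 2-4 | P1 4-11 | P2 11-12 |
Completion: P0=2  P1=11  P2=12

11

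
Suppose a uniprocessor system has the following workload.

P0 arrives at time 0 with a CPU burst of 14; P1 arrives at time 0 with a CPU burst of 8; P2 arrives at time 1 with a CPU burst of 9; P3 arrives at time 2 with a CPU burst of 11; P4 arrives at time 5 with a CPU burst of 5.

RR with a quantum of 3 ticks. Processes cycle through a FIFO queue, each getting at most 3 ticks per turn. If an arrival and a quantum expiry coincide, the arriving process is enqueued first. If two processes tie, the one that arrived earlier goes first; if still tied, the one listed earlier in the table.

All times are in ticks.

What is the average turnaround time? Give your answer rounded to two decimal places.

37.40

Timeline: | P0 0-3 | P1 3-6 | P2 6-9 | P3 9-12 | P0 12-15 | P4 15-18 | P1 18-21 | P2 21-24 | P3 24-27 | P0 27-30 | P4 30-32 | P1 32-34 | P2 34-37 | P3 37-40 | P0 40-43 | P3 43-45 | P0 45-47 |
Completion: P0=47  P1=34  P2=37  P3=45  P4=32
Turnaround (C−A): P0=47  P1=34  P2=36  P3=43  P4=27
Turnaround times: P0=47, P1=34, P2=36, P3=43, P4=27
Average turnaround = (47+34+36+43+27) / 5 = 187/5 = 37.40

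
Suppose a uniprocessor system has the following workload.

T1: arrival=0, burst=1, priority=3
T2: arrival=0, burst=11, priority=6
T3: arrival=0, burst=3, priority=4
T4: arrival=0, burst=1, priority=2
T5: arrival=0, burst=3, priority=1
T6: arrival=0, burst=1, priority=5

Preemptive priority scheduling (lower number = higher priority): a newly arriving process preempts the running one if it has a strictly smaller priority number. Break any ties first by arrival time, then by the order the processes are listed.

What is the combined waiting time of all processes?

29

Schedule: | T5 0-3 | T4 3-4 | T1 4-5 | T3 5-8 | T6 8-9 | T2 9-20 |
Completion: T1=5  T2=20  T3=8  T4=4  T5=3  T6=9
Turnaround (C−A): T1=5  T2=20  T3=8  T4=4  T5=3  T6=9
Waiting = turnaround − burst: T1=4, T2=9, T3=5, T4=3, T5=0, T6=8
Total waiting = 4 + 9 + 5 + 3 + 0 + 8 = 29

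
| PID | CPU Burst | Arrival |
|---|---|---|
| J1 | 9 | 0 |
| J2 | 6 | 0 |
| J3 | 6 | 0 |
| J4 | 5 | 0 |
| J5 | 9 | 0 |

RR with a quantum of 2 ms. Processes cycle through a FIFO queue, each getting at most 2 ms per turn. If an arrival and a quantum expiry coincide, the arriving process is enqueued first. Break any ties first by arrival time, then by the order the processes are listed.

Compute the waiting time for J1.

Timeline: | J1 0-2 | J2 2-4 | J3 4-6 | J4 6-8 | J5 8-10 | J1 10-12 | J2 12-14 | J3 14-16 | J4 16-18 | J5 18-20 | J1 20-22 | J2 22-24 | J3 24-26 | J4 26-27 | J5 27-29 | J1 29-31 | J5 31-33 | J1 33-34 | J5 34-35 |
Completion: J1=34  J2=24  J3=26  J4=27  J5=35
Waiting(J1) = turnaround − burst = 34 − 9 = 25

25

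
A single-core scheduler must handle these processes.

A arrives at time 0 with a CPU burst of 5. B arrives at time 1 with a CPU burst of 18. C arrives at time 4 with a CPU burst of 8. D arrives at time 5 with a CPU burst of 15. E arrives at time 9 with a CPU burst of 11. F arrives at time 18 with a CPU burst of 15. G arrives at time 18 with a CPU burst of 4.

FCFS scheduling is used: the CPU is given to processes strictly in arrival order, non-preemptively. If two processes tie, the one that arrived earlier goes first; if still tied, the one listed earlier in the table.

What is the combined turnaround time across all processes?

Timeline: | A 0-5 | B 5-23 | C 23-31 | D 31-46 | E 46-57 | F 57-72 | G 72-76 |
Completion: A=5  B=23  C=31  D=46  E=57  F=72  G=76
Turnaround = completion − arrival: A=5, B=22, C=27, D=41, E=48, F=54, G=58
Total turnaround = 5 + 22 + 27 + 41 + 48 + 54 + 58 = 255

255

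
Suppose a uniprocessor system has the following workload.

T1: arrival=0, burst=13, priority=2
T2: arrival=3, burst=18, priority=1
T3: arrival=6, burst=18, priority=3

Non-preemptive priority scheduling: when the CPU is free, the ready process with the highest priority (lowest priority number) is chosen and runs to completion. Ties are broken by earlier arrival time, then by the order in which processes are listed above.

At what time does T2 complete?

Gantt: | T1 0-13 | T2 13-31 | T3 31-49 |
Completion: T1=13  T2=31  T3=49
Turnaround (C−A): T1=13  T2=28  T3=43

31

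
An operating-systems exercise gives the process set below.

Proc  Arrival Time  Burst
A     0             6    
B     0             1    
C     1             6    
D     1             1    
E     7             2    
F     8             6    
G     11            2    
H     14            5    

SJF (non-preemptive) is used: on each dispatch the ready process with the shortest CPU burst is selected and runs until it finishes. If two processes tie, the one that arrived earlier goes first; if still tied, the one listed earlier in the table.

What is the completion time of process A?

Schedule: | B 0-1 | D 1-2 | A 2-8 | E 8-10 | C 10-16 | G 16-18 | H 18-23 | F 23-29 |
Completion: A=8  B=1  C=16  D=2  E=10  F=29  G=18  H=23

8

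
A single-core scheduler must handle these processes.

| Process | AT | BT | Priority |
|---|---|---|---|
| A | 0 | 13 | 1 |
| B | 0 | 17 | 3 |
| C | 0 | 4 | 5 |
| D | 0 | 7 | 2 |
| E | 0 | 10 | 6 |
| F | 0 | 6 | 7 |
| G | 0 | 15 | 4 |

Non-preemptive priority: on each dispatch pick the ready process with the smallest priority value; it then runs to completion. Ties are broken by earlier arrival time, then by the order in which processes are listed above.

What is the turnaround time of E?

66

Schedule: | A 0-13 | D 13-20 | B 20-37 | G 37-52 | C 52-56 | E 56-66 | F 66-72 |
Completion: A=13  B=37  C=56  D=20  E=66  F=72  G=52
Turnaround (C−A): A=13  B=37  C=56  D=20  E=66  F=72  G=52
Turnaround(E) = completion − arrival = 66 − 0 = 66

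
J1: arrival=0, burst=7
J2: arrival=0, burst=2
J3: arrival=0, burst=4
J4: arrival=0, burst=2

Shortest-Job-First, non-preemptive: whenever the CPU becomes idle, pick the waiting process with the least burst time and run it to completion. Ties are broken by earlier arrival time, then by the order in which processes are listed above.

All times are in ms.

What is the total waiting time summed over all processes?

14

Schedule: | J2 0-2 | J4 2-4 | J3 4-8 | J1 8-15 |
Completion: J1=15  J2=2  J3=8  J4=4
Waiting = turnaround − burst: J1=8, J2=0, J3=4, J4=2
Total waiting = 8 + 0 + 4 + 2 = 14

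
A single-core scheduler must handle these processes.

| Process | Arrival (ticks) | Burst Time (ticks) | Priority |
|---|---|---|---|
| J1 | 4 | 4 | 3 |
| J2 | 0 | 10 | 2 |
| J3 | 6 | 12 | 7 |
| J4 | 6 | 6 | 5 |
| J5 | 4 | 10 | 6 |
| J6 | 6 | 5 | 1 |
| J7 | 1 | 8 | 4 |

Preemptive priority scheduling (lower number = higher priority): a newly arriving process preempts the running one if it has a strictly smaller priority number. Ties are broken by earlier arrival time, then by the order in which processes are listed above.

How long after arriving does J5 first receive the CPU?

Schedule: | J2 0-6 | J6 6-11 | J2 11-15 | J1 15-19 | J7 19-27 | J4 27-33 | J5 33-43 | J3 43-55 |
Completion: J1=19  J2=15  J3=55  J4=33  J5=43  J6=11  J7=27
Turnaround (C−A): J1=15  J2=15  J3=49  J4=27  J5=39  J6=5  J7=26
Response(J5) = first start − arrival = 33 − 4 = 29

29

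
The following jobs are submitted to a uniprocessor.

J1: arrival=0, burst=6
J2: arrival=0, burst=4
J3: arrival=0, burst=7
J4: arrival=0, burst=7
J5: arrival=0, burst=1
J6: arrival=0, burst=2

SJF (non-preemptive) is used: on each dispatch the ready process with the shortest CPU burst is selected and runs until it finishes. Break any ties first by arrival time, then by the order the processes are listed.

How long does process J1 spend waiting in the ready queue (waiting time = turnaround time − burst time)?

7

Schedule: | J5 0-1 | J6 1-3 | J2 3-7 | J1 7-13 | J3 13-20 | J4 20-27 |
Completion: J1=13  J2=7  J3=20  J4=27  J5=1  J6=3
Turnaround (C−A): J1=13  J2=7  J3=20  J4=27  J5=1  J6=3
Waiting(J1) = turnaround − burst = 13 − 6 = 7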